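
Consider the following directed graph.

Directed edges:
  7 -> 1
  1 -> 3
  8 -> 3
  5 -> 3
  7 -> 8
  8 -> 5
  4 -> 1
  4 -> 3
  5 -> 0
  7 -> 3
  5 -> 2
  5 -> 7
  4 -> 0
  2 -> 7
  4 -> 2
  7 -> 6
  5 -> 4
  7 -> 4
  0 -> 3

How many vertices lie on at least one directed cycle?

A vertex is on a directed cycle iff it belongs to a strongly connected component of size ≥ 2 (or has a self-loop).
The vertices on cycles are {2, 4, 5, 7, 8} — 5 in total.

5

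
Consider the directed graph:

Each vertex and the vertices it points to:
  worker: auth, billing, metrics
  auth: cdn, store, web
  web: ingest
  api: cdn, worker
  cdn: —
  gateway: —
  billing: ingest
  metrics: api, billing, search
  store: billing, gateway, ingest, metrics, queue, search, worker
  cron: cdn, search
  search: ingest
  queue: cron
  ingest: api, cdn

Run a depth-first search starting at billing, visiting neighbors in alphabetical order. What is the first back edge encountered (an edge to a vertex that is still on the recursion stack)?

DFS from billing (visiting neighbors in alphabetical order); mark gray on enter, black on exit:
billing gray
  ingest gray
    api gray
      cdn gray
      cdn black
      worker gray
        auth gray
          auth→cdn: cdn black — skip
          store gray
            store→billing: billing is gray → back edge
First back edge: store → billing.

store→billing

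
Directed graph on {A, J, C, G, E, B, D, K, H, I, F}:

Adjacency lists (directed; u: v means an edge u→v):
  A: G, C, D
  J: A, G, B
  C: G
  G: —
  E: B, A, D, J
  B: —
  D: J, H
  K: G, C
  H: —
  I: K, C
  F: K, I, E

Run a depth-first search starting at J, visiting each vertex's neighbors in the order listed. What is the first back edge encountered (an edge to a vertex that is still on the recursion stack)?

DFS from J (visiting each vertex's neighbors in the order listed); mark gray on enter, black on exit:
J gray
  A gray
    G gray
    G black
    C gray
      C→G: G black — skip
    C black
    D gray
      D→J: J is gray → back edge
First back edge: D → J.

D->J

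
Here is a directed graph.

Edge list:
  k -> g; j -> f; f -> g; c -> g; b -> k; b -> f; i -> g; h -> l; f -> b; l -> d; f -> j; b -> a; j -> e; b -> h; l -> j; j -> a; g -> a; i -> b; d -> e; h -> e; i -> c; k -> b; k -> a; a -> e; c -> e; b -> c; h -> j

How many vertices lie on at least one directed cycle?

6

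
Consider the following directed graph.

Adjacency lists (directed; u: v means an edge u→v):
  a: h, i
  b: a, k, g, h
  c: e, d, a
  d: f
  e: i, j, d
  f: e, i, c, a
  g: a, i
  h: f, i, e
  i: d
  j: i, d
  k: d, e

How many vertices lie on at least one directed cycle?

A vertex is on a directed cycle iff it belongs to a strongly connected component of size ≥ 2 (or has a self-loop).
The vertices on cycles are {a, c, d, e, f, h, i, j} — 8 in total.

8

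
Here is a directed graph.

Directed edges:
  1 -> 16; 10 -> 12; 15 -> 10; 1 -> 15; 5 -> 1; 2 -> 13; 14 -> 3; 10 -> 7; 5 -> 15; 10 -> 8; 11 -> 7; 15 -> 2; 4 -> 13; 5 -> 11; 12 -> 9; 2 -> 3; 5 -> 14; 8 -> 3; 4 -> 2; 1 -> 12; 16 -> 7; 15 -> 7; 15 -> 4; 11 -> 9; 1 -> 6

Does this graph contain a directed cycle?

No

DFS with white/gray/black marking, starting from 13:
13 gray
13 black
1 gray
  16 gray
    7 gray
    7 black
  16 black
  12 gray
    9 gray
    9 black
  12 black
  6 gray
  6 black
  15 gray
    10 gray
      8 gray
        3 gray
        3 black
      8 black
      10→7: 7 black — skip
      10→12: 12 black — skip
    10 black
    4 gray
      2 gray
        2→13: 13 black — skip
        2→3: 3 black — skip
      2 black
      4→13: 13 black — skip
    4 black
    15→7: 7 black — skip
    15→2: 2 black — skip
  15 black
1 black
5 gray
  5→15: 15 black — skip
  11 gray
    11→7: 7 black — skip
    11→9: 9 black — skip
  11 black
  5→1: 1 black — skip
  14 gray
    14→3: 3 black — skip
  14 black
5 black
Every edge goes to a white or black vertex — no back edge, so the graph is acyclic.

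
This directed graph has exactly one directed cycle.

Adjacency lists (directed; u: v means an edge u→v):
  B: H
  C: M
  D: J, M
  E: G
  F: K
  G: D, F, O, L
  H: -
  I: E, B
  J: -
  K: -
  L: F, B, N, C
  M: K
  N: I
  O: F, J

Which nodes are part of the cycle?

DFS with gray/black marking from G:
G gray
  D gray
    J gray
    J black
    M gray
      K gray
      K black
    M black
  D black
  F gray
    F→K: K black — skip
  F black
  O gray
    O→F: F black — skip
    O→J: J black — skip
  O black
  L gray
    L→F: F black — skip
    B gray
      H gray
      H black
    B black
    N gray
      I gray
        E gray
          E→G: G is gray → back edge
Back edge closes the cycle G → L → N → I → E → G; its vertices are {E, G, I, L, N}.

E, G, I, L, N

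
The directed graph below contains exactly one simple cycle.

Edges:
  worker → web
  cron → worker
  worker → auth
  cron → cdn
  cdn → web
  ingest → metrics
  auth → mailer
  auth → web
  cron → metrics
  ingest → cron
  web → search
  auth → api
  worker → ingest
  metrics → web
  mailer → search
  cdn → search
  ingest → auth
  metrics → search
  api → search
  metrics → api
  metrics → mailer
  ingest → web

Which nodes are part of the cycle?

cron, ingest, worker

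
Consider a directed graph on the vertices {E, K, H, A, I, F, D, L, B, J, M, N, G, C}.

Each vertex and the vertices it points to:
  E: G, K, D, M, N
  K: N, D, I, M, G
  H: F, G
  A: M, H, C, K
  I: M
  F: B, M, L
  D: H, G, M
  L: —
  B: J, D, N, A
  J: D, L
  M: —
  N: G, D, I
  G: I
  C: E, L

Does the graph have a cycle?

Yes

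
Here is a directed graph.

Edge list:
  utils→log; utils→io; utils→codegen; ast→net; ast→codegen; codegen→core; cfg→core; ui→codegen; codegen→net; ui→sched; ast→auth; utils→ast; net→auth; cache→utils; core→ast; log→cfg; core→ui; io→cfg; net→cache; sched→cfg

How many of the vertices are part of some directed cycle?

A vertex is on a directed cycle iff it belongs to a strongly connected component of size ≥ 2 (or has a self-loop).
The vertices on cycles are {io, ui, ast, cfg, log, net, core, cache, sched, utils, codegen} — 11 in total.

11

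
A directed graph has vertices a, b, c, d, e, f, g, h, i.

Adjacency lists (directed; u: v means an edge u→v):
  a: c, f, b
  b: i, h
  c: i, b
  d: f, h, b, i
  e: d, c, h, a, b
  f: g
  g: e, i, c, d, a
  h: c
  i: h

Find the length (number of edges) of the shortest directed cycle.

3

For each vertex v, BFS finds the shortest path from v back to v.
The shortest such closed walk is g → a → f → g, length 3.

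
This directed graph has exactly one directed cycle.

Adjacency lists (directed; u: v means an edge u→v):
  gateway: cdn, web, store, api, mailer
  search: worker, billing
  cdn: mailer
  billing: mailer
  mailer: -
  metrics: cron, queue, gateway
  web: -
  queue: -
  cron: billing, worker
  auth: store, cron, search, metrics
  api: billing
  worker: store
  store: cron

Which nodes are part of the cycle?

DFS with gray/black marking from worker:
worker gray
  store gray
    cron gray
      billing gray
        mailer gray
        mailer black
      billing black
      cron→worker: worker is gray → back edge
Back edge closes the cycle worker → store → cron → worker; its vertices are {cron, store, worker}.

cron, store, worker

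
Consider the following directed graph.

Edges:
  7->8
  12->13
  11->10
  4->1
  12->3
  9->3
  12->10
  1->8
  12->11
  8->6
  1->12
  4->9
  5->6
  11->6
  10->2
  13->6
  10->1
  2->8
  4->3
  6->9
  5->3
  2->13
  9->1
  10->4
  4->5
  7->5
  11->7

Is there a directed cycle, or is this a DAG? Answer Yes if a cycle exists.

DFS with white/gray/black marking, starting from 3:
3 gray
3 black
7 gray
  5 gray
    6 gray
      9 gray
        1 gray
          8 gray
            8→6: 6 is gray → back edge
Back edge found, so a cycle exists: 6 → 9 → 1 → 8 → 6.

Yes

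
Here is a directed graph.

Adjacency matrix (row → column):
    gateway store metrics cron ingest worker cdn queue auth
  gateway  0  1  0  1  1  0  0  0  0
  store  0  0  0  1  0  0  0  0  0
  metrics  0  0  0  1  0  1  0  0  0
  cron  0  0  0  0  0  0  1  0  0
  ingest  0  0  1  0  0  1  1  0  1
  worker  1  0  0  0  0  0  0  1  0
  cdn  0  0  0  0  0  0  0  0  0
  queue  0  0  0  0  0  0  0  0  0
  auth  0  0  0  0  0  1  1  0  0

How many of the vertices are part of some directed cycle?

A vertex is on a directed cycle iff it belongs to a strongly connected component of size ≥ 2 (or has a self-loop).
The vertices on cycles are {auth, ingest, worker, gateway, metrics} — 5 in total.

5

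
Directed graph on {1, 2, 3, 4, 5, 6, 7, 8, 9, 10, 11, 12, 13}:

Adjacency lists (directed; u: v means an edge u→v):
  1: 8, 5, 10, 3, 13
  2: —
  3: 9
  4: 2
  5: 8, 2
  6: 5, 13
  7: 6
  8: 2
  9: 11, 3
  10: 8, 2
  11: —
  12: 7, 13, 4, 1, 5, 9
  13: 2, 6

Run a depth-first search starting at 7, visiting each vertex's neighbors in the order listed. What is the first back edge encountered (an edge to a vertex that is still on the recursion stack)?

13→6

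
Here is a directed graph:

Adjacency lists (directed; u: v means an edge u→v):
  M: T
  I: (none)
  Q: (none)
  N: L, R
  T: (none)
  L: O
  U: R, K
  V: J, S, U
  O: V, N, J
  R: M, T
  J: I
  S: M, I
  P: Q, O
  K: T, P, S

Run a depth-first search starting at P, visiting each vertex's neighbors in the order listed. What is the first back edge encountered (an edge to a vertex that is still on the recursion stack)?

K→P

DFS from P (visiting each vertex's neighbors in the order listed); mark gray on enter, black on exit:
P gray
  Q gray
  Q black
  O gray
    V gray
      J gray
        I gray
        I black
      J black
      S gray
        M gray
          T gray
          T black
        M black
        S→I: I black — skip
      S black
      U gray
        R gray
          R→M: M black — skip
          R→T: T black — skip
        R black
        K gray
          K→T: T black — skip
          K→P: P is gray → back edge
First back edge: K → P.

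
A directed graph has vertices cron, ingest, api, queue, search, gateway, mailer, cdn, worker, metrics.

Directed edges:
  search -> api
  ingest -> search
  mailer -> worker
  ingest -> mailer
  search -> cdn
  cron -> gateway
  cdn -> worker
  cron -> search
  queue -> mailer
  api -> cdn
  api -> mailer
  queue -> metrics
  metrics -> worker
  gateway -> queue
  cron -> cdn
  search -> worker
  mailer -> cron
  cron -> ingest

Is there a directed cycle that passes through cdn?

cdn lies on a cycle iff there is a path from cdn back to itself.
Exploring from cdn, it never reaches itself; equivalently, its strongly connected component is a singleton.

No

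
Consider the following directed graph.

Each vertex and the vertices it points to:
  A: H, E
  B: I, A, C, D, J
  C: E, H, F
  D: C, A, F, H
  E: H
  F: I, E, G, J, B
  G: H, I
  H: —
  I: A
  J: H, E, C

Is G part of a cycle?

No

G lies on a cycle iff there is a path from G back to itself.
Exploring from G, it never reaches itself; equivalently, its strongly connected component is a singleton.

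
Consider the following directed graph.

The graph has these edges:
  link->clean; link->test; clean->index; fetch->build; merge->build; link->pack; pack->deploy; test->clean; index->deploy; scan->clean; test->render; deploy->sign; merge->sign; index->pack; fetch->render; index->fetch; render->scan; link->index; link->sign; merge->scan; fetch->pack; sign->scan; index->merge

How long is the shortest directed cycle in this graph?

4

For each vertex v, BFS finds the shortest path from v back to v.
The shortest such closed walk is index → merge → scan → clean → index, length 4.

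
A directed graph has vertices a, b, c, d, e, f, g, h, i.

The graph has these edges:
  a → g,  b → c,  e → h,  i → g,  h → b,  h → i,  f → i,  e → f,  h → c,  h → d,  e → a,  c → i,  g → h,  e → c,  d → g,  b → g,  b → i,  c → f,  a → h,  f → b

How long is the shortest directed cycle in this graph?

3

For each vertex v, BFS finds the shortest path from v back to v.
The shortest such closed walk is c → f → b → c, length 3.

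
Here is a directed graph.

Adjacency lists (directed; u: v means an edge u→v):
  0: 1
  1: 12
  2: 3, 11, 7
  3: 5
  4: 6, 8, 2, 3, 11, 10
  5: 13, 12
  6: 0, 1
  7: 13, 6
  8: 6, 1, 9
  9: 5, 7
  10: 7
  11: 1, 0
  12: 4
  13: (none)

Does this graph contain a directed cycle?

DFS with white/gray/black marking, starting from 7:
7 gray
  13 gray
  13 black
  6 gray
    0 gray
      1 gray
        12 gray
          4 gray
            4→6: 6 is gray → back edge
Back edge found, so a cycle exists: 6 → 0 → 1 → 12 → 4 → 6.

Yes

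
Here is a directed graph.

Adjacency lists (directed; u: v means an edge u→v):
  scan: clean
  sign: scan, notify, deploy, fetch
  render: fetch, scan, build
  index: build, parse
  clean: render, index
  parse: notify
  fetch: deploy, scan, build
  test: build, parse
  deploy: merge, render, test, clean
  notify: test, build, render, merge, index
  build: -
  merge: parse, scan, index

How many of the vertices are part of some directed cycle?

10

A vertex is on a directed cycle iff it belongs to a strongly connected component of size ≥ 2 (or has a self-loop).
The vertices on cycles are {scan, test, clean, fetch, index, merge, parse, deploy, notify, render} — 10 in total.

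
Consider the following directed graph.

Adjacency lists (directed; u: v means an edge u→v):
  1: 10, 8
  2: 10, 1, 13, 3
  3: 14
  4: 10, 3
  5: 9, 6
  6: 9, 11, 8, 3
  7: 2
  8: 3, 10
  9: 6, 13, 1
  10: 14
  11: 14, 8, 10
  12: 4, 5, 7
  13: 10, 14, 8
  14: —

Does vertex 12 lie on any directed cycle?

12 lies on a cycle iff there is a path from 12 back to itself.
Exploring from 12, it never reaches itself; equivalently, its strongly connected component is a singleton.

No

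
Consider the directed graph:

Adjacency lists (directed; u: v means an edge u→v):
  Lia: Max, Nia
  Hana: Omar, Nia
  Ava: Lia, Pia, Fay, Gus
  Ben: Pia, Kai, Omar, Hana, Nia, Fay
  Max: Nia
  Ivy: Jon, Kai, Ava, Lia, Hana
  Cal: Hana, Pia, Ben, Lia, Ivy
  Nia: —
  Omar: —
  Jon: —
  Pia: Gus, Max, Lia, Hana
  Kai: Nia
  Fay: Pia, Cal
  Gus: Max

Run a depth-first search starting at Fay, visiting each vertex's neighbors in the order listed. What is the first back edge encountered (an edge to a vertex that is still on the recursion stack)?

DFS from Fay (visiting each vertex's neighbors in the order listed); mark gray on enter, black on exit:
Fay gray
  Pia gray
    Gus gray
      Max gray
        Nia gray
        Nia black
      Max black
    Gus black
    Pia→Max: Max black — skip
    Lia gray
      Lia→Max: Max black — skip
      Lia→Nia: Nia black — skip
    Lia black
    Hana gray
      Omar gray
      Omar black
      Hana→Nia: Nia black — skip
    Hana black
  Pia black
  Cal gray
    Cal→Hana: Hana black — skip
    Cal→Pia: Pia black — skip
    Ben gray
      Ben→Pia: Pia black — skip
      Kai gray
        Kai→Nia: Nia black — skip
      Kai black
      Ben→Omar: Omar black — skip
      Ben→Hana: Hana black — skip
      Ben→Nia: Nia black — skip
      Ben→Fay: Fay is gray → back edge
First back edge: Ben → Fay.

Ben->Fay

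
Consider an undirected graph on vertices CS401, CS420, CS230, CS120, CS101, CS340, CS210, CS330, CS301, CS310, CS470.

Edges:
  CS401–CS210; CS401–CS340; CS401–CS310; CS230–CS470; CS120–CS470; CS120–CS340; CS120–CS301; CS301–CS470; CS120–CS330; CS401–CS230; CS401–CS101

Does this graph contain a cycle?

DFS, tracking each vertex's parent; an edge to a visited non-parent vertex closes a cycle.
Start from CS230:
visit CS230 (parent –)
  visit CS401 (parent CS230)
    CS401–CS230: parent, skip
    visit CS310 (parent CS401)
      CS310–CS401: parent, skip
    visit CS101 (parent CS401)
      CS101–CS401: parent, skip
    visit CS340 (parent CS401)
      visit CS120 (parent CS340)
        visit CS301 (parent CS120)
          CS301–CS120: parent, skip
          visit CS470 (parent CS301)
            CS470–CS301: parent, skip
            CS470–CS120: CS120 visited and ≠ parent → cycle
Cycle: CS120 – CS301 – CS470 – CS120.

Yes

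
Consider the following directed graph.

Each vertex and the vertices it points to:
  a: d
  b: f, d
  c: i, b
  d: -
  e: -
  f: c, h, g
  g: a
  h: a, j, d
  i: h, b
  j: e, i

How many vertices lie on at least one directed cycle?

A vertex is on a directed cycle iff it belongs to a strongly connected component of size ≥ 2 (or has a self-loop).
The vertices on cycles are {b, c, f, h, i, j} — 6 in total.

6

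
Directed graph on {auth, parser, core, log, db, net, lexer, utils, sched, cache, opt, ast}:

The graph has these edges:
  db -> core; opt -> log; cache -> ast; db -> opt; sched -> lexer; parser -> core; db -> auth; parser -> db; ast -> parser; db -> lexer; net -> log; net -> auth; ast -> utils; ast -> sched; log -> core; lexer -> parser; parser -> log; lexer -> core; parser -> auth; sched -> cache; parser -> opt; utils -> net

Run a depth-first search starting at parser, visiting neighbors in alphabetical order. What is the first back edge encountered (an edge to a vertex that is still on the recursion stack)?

lexer->parser

DFS from parser (visiting neighbors in alphabetical order); mark gray on enter, black on exit:
parser gray
  auth gray
  auth black
  core gray
  core black
  db gray
    db→auth: auth black — skip
    db→core: core black — skip
    lexer gray
      lexer→core: core black — skip
      lexer→parser: parser is gray → back edge
First back edge: lexer → parser.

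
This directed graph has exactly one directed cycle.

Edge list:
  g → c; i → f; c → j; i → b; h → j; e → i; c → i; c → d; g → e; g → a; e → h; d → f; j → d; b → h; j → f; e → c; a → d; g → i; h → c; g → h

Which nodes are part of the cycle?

DFS with gray/black marking from h:
h gray
  c gray
    d gray
      f gray
      f black
    d black
    j gray
      j→d: d black — skip
      j→f: f black — skip
    j black
    i gray
      i→f: f black — skip
      b gray
        b→h: h is gray → back edge
Back edge closes the cycle h → c → i → b → h; its vertices are {b, c, h, i}.

b, c, h, i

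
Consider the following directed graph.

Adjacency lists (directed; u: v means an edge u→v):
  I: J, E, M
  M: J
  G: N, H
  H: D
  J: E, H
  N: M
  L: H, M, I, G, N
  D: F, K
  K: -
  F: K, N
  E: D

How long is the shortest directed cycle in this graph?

6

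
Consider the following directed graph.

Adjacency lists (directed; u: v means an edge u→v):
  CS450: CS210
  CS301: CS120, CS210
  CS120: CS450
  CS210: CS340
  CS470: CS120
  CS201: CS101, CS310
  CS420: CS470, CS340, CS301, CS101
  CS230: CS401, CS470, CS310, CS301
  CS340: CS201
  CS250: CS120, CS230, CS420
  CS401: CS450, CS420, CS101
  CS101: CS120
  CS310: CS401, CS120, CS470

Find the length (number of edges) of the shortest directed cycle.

For each vertex v, BFS finds the shortest path from v back to v.
The shortest such closed walk is CS420 → CS340 → CS201 → CS310 → CS401 → CS420, length 5.

5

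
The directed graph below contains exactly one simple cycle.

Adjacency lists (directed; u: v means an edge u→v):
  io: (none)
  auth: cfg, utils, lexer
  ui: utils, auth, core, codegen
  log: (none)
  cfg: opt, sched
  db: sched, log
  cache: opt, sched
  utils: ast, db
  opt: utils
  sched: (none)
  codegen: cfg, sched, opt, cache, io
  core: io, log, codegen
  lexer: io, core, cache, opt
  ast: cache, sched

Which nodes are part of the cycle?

DFS with gray/black marking from utils:
utils gray
  ast gray
    cache gray
      opt gray
        opt→utils: utils is gray → back edge
Back edge closes the cycle utils → ast → cache → opt → utils; its vertices are {ast, opt, cache, utils}.

ast, opt, cache, utils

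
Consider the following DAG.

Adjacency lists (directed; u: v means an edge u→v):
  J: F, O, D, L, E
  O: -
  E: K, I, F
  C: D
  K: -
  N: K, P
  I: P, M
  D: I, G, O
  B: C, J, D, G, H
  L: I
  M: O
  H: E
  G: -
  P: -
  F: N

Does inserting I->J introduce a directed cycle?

Yes

Adding I→J creates a cycle iff J can already reach I.
Path from J: J → E → I.
So J → … → I → J is a cycle.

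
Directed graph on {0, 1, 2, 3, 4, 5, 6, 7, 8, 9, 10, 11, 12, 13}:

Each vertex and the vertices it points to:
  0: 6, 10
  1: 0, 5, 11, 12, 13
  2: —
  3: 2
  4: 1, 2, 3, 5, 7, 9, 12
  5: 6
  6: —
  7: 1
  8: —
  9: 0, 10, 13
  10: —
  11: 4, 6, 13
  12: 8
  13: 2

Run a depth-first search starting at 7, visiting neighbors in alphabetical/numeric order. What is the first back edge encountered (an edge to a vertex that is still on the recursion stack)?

DFS from 7 (visiting neighbors in alphabetical/numeric order); mark gray on enter, black on exit:
7 gray
  1 gray
    0 gray
      6 gray
      6 black
      10 gray
      10 black
    0 black
    5 gray
      5→6: 6 black — skip
    5 black
    11 gray
      4 gray
        4→1: 1 is gray → back edge
First back edge: 4 → 1.

4->1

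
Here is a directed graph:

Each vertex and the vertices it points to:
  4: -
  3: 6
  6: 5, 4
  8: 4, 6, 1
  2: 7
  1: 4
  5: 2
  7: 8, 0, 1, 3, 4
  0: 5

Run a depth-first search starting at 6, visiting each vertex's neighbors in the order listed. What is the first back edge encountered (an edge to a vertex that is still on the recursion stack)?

8→6

DFS from 6 (visiting each vertex's neighbors in the order listed); mark gray on enter, black on exit:
6 gray
  5 gray
    2 gray
      7 gray
        8 gray
          4 gray
          4 black
          8→6: 6 is gray → back edge
First back edge: 8 → 6.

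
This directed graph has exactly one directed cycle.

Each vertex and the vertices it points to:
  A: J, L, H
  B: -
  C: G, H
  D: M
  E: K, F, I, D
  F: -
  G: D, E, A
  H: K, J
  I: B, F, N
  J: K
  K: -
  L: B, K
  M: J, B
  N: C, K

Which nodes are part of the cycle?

C, E, G, I, N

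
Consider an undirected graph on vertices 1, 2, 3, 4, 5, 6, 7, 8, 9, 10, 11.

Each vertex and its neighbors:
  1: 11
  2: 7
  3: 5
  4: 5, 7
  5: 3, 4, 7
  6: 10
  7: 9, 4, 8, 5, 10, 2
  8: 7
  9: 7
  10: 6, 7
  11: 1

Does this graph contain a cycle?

DFS, tracking each vertex's parent; an edge to a visited non-parent vertex closes a cycle.
Start from 8:
visit 8 (parent –)
  visit 7 (parent 8)
    visit 9 (parent 7)
      9–7: parent, skip
    visit 4 (parent 7)
      visit 5 (parent 4)
        visit 3 (parent 5)
          3–5: parent, skip
        5–4: parent, skip
        5–7: 7 visited and ≠ parent → cycle
Cycle: 7 – 4 – 5 – 7.

Yes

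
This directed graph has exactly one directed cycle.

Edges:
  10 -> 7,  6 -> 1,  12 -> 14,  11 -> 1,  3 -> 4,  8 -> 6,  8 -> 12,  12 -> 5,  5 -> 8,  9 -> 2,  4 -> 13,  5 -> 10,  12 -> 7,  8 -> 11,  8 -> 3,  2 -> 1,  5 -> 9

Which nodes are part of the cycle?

DFS with gray/black marking from 5:
5 gray
  9 gray
    2 gray
      1 gray
      1 black
    2 black
  9 black
  10 gray
    7 gray
    7 black
  10 black
  8 gray
    6 gray
      6→1: 1 black — skip
    6 black
    11 gray
      11→1: 1 black — skip
    11 black
    3 gray
      4 gray
        13 gray
        13 black
      4 black
    3 black
    12 gray
      14 gray
      14 black
      12→7: 7 black — skip
      12→5: 5 is gray → back edge
Back edge closes the cycle 5 → 8 → 12 → 5; its vertices are {5, 8, 12}.

5, 8, 12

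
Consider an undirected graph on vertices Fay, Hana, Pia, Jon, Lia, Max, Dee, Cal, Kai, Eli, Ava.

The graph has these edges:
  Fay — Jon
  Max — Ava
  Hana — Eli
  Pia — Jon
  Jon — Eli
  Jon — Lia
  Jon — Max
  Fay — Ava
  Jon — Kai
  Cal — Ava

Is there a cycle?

Yes

DFS, tracking each vertex's parent; an edge to a visited non-parent vertex closes a cycle.
Start from Max:
visit Max (parent –)
  visit Ava (parent Max)
    visit Cal (parent Ava)
      Cal–Ava: parent, skip
    visit Fay (parent Ava)
      visit Jon (parent Fay)
        visit Eli (parent Jon)
          visit Hana (parent Eli)
            Hana–Eli: parent, skip
          Eli–Jon: parent, skip
        visit Pia (parent Jon)
          Pia–Jon: parent, skip
        visit Kai (parent Jon)
          Kai–Jon: parent, skip
        Jon–Max: Max visited and ≠ parent → cycle
Cycle: Max – Ava – Fay – Jon – Max.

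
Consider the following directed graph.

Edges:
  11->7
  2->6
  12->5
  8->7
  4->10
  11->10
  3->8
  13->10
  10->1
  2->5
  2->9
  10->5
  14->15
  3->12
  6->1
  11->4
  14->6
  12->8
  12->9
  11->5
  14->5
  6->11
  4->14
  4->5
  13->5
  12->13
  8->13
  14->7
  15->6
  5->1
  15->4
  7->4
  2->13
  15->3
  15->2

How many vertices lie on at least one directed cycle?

A vertex is on a directed cycle iff it belongs to a strongly connected component of size ≥ 2 (or has a self-loop).
The vertices on cycles are {2, 3, 4, 6, 7, 8, 11, 12, 14, 15} — 10 in total.

10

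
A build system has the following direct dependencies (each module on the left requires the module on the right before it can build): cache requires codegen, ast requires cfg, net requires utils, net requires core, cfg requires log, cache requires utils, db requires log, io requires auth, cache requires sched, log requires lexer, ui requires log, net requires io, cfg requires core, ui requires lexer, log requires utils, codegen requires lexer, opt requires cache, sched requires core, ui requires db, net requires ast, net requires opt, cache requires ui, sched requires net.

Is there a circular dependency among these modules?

Yes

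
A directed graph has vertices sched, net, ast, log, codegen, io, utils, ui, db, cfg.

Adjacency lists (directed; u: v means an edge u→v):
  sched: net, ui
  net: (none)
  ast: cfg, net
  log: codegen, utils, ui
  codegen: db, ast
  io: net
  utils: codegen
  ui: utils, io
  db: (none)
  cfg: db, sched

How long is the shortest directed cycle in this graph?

6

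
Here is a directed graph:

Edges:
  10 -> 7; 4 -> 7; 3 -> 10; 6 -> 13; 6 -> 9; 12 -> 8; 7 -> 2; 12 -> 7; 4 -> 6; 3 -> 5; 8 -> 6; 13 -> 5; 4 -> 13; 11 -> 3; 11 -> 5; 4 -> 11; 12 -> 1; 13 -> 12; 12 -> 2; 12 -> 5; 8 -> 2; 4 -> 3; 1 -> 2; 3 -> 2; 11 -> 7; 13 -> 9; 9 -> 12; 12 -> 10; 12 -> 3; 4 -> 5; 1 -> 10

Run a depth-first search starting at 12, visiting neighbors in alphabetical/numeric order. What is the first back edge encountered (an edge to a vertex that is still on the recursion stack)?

9->12

DFS from 12 (visiting neighbors in alphabetical/numeric order); mark gray on enter, black on exit:
12 gray
  1 gray
    2 gray
    2 black
    10 gray
      7 gray
        7→2: 2 black — skip
      7 black
    10 black
  1 black
  12→2: 2 black — skip
  3 gray
    3→2: 2 black — skip
    5 gray
    5 black
    3→10: 10 black — skip
  3 black
  12→5: 5 black — skip
  12→7: 7 black — skip
  8 gray
    8→2: 2 black — skip
    6 gray
      9 gray
        9→12: 12 is gray → back edge
First back edge: 9 → 12.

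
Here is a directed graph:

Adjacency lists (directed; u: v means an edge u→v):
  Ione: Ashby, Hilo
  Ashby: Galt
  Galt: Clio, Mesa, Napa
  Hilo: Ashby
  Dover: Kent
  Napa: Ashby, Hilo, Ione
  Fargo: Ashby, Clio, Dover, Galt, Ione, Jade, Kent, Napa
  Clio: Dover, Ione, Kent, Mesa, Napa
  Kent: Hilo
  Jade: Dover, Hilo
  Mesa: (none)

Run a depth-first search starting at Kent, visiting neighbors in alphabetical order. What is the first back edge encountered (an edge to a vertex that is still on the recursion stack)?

DFS from Kent (visiting neighbors in alphabetical order); mark gray on enter, black on exit:
Kent gray
  Hilo gray
    Ashby gray
      Galt gray
        Clio gray
          Dover gray
            Dover→Kent: Kent is gray → back edge
First back edge: Dover → Kent.

Dover→Kent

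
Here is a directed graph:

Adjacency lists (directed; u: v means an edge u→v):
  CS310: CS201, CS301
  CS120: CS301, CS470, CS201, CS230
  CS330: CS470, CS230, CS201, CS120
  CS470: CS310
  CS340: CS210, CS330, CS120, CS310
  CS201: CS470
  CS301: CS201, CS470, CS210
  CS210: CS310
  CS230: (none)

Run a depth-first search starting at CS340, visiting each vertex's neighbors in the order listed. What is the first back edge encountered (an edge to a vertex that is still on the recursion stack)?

CS470->CS310

DFS from CS340 (visiting each vertex's neighbors in the order listed); mark gray on enter, black on exit:
CS340 gray
  CS210 gray
    CS310 gray
      CS201 gray
        CS470 gray
          CS470→CS310: CS310 is gray → back edge
First back edge: CS470 → CS310.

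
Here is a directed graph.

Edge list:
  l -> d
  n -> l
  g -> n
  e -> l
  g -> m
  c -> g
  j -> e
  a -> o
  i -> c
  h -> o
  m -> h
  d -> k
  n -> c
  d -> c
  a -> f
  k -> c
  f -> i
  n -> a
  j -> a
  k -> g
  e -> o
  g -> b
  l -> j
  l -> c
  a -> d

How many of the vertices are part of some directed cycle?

11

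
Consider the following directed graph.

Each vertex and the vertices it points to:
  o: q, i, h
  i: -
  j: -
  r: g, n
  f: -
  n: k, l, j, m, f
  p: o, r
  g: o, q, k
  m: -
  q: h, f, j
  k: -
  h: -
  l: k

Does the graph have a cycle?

No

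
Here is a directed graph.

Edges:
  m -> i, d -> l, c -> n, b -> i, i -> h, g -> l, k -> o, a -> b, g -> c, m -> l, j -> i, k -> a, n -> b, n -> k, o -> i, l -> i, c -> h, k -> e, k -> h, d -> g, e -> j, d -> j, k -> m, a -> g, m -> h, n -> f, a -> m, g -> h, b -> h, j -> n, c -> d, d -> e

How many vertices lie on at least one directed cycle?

8

A vertex is on a directed cycle iff it belongs to a strongly connected component of size ≥ 2 (or has a self-loop).
The vertices on cycles are {a, c, d, e, g, j, k, n} — 8 in total.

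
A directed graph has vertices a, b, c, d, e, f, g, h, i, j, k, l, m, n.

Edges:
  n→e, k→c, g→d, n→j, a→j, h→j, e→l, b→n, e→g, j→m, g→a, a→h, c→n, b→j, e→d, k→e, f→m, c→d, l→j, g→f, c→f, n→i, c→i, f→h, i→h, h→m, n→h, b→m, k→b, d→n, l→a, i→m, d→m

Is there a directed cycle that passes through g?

g is on a cycle iff g can reach itself via ≥1 edge.
g → d → n → e → g — yes.

Yes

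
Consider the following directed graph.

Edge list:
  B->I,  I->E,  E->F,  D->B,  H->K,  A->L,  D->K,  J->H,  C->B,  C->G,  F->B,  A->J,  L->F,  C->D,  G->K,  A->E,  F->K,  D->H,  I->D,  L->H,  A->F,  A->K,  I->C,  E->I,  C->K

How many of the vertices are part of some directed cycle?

A vertex is on a directed cycle iff it belongs to a strongly connected component of size ≥ 2 (or has a self-loop).
The vertices on cycles are {B, C, D, E, F, I} — 6 in total.

6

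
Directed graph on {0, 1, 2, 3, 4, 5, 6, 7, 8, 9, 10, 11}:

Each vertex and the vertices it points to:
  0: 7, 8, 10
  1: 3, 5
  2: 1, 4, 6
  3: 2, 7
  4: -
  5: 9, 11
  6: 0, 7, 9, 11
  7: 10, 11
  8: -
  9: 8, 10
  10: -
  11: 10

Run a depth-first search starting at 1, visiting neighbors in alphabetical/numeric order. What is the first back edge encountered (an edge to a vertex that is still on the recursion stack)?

2->1

DFS from 1 (visiting neighbors in alphabetical/numeric order); mark gray on enter, black on exit:
1 gray
  3 gray
    2 gray
      2→1: 1 is gray → back edge
First back edge: 2 → 1.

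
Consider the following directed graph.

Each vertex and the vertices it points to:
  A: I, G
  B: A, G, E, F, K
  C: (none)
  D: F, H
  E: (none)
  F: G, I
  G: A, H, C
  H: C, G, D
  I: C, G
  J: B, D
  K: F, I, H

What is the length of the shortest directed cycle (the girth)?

For each vertex v, BFS finds the shortest path from v back to v.
The shortest such closed walk is D → H → D, length 2.

2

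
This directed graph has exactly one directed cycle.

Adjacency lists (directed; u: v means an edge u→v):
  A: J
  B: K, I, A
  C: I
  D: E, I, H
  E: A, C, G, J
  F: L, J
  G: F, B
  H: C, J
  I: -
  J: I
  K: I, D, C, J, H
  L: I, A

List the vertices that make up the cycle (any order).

DFS with gray/black marking from G:
G gray
  F gray
    L gray
      I gray
      I black
      A gray
        J gray
          J→I: I black — skip
        J black
      A black
    L black
    F→J: J black — skip
  F black
  B gray
    K gray
      K→I: I black — skip
      D gray
        E gray
          E→A: A black — skip
          C gray
            C→I: I black — skip
          C black
          E→G: G is gray → back edge
Back edge closes the cycle G → B → K → D → E → G; its vertices are {B, D, E, G, K}.

B, D, E, G, K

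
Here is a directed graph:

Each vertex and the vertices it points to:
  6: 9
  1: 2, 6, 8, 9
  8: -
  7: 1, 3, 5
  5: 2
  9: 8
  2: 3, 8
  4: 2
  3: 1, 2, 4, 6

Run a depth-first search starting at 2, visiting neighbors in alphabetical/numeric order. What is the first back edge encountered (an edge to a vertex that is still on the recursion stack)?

1->2

DFS from 2 (visiting neighbors in alphabetical/numeric order); mark gray on enter, black on exit:
2 gray
  3 gray
    1 gray
      1→2: 2 is gray → back edge
First back edge: 1 → 2.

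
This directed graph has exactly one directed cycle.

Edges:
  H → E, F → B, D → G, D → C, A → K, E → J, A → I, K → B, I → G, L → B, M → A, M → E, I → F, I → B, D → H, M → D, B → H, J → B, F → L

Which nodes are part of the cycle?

B, E, H, J

DFS with gray/black marking from H:
H gray
  E gray
    J gray
      B gray
        B→H: H is gray → back edge
Back edge closes the cycle H → E → J → B → H; its vertices are {B, E, H, J}.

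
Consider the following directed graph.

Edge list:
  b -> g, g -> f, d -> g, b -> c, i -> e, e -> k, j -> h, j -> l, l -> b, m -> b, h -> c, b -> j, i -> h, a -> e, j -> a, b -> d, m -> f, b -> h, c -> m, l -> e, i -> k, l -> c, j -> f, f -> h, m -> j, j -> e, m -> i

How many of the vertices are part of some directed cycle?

10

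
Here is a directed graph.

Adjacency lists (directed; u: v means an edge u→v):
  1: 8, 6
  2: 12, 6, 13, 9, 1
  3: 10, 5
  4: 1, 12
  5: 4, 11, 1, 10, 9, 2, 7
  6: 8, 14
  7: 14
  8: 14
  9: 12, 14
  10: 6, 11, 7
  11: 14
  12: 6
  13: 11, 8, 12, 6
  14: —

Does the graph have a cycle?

No

DFS with white/gray/black marking, starting from 4:
4 gray
  1 gray
    8 gray
      14 gray
      14 black
    8 black
    6 gray
      6→8: 8 black — skip
      6→14: 14 black — skip
    6 black
  1 black
  12 gray
    12→6: 6 black — skip
  12 black
4 black
2 gray
  2→12: 12 black — skip
  2→6: 6 black — skip
  13 gray
    11 gray
      11→14: 14 black — skip
    11 black
    13→8: 8 black — skip
    13→12: 12 black — skip
    13→6: 6 black — skip
  13 black
  9 gray
    9→12: 12 black — skip
    9→14: 14 black — skip
  9 black
  2→1: 1 black — skip
2 black
3 gray
  10 gray
    10→6: 6 black — skip
    10→11: 11 black — skip
    7 gray
      7→14: 14 black — skip
    7 black
  10 black
  5 gray
    5→4: 4 black — skip
    5→11: 11 black — skip
    5→1: 1 black — skip
    5→10: 10 black — skip
    5→9: 9 black — skip
    5→2: 2 black — skip
    5→7: 7 black — skip
  5 black
3 black
Every edge goes to a white or black vertex — no back edge, so the graph is acyclic.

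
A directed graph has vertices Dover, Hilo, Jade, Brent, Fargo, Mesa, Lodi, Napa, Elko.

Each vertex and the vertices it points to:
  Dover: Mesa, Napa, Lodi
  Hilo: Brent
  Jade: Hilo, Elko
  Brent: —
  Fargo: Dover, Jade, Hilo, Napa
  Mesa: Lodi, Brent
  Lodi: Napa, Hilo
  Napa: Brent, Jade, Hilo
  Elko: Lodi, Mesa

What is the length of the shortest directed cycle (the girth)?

4

For each vertex v, BFS finds the shortest path from v back to v.
The shortest such closed walk is Jade → Elko → Lodi → Napa → Jade, length 4.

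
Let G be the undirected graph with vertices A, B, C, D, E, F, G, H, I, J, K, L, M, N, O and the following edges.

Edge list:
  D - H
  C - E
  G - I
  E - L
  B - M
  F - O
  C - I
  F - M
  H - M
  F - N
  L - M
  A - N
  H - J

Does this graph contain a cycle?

No

DFS, tracking each vertex's parent; an edge to a visited non-parent vertex closes a cycle.
Start from C:
visit C (parent –)
  visit E (parent C)
    visit L (parent E)
      L–E: parent, skip
      visit M (parent L)
        visit B (parent M)
          B–M: parent, skip
        visit F (parent M)
          F–M: parent, skip
          visit N (parent F)
            visit A (parent N)
              A–N: parent, skip
            N–F: parent, skip
          visit O (parent F)
            O–F: parent, skip
        visit H (parent M)
          visit D (parent H)
            D–H: parent, skip
          visit J (parent H)
            J–H: parent, skip
          H–M: parent, skip
        M–L: parent, skip
    E–C: parent, skip
  visit I (parent C)
    visit G (parent I)
      G–I: parent, skip
    I–C: parent, skip
visit K (parent –)
No non-parent visited neighbor found — the graph is a forest.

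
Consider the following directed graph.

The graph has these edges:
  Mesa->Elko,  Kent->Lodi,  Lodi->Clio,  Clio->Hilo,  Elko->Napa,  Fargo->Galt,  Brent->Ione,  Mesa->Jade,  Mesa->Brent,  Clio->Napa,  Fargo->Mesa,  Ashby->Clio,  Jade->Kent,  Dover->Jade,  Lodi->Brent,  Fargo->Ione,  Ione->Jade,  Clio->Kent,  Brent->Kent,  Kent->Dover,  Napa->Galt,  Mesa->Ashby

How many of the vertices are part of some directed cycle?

A vertex is on a directed cycle iff it belongs to a strongly connected component of size ≥ 2 (or has a self-loop).
The vertices on cycles are {Clio, Ione, Jade, Kent, Lodi, Brent, Dover} — 7 in total.

7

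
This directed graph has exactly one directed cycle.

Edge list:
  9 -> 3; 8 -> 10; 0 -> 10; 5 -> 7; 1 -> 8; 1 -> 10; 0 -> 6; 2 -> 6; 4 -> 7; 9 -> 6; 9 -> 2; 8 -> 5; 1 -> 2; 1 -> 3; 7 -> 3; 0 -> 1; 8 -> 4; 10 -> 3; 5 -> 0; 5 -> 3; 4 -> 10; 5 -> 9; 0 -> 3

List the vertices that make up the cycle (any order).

0, 1, 5, 8

DFS with gray/black marking from 1:
1 gray
  2 gray
    6 gray
    6 black
  2 black
  8 gray
    5 gray
      3 gray
      3 black
      9 gray
        9→3: 3 black — skip
        9→2: 2 black — skip
        9→6: 6 black — skip
      9 black
      0 gray
        0→6: 6 black — skip
        0→3: 3 black — skip
        0→1: 1 is gray → back edge
Back edge closes the cycle 1 → 8 → 5 → 0 → 1; its vertices are {0, 1, 5, 8}.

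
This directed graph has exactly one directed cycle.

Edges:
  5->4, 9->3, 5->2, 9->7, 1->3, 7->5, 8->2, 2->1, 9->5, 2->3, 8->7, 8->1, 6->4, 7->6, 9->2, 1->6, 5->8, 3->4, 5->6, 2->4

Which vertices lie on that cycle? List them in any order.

DFS with gray/black marking from 5:
5 gray
  4 gray
  4 black
  2 gray
    3 gray
      3→4: 4 black — skip
    3 black
    1 gray
      1→3: 3 black — skip
      6 gray
        6→4: 4 black — skip
      6 black
    1 black
    2→4: 4 black — skip
  2 black
  8 gray
    7 gray
      7→5: 5 is gray → back edge
Back edge closes the cycle 5 → 8 → 7 → 5; its vertices are {5, 7, 8}.

5, 7, 8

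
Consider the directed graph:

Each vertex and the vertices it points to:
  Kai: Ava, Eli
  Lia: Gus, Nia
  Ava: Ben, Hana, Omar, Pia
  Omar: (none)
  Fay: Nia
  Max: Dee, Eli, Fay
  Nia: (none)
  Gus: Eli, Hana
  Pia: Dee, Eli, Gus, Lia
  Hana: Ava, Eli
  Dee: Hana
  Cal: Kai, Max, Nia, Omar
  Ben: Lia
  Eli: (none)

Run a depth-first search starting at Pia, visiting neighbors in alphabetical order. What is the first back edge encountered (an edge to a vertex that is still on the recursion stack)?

DFS from Pia (visiting neighbors in alphabetical order); mark gray on enter, black on exit:
Pia gray
  Dee gray
    Hana gray
      Ava gray
        Ben gray
          Lia gray
            Gus gray
              Eli gray
              Eli black
              Gus→Hana: Hana is gray → back edge
First back edge: Gus → Hana.

Gus→Hana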